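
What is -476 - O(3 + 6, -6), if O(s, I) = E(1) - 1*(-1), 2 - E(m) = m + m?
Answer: -477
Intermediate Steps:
E(m) = 2 - 2*m (E(m) = 2 - (m + m) = 2 - 2*m)
O(s, I) = 1 (O(s, I) = (2 - 2*1) - 1*(-1) = (2 - 2) + 1 = 0 + 1 = 1)
-476 - O(3 + 6, -6) = -476 - 1*1 = -476 - 1 = -477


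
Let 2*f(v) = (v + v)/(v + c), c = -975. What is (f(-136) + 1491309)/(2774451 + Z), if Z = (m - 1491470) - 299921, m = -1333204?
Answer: -1656844435/389009984 ≈ -4.2591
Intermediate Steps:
Z = -3124595 (Z = (-1333204 - 1491470) - 299921 = -2824674 - 299921 = -3124595)
f(v) = v/(-975 + v) (f(v) = ((v + v)/(v - 975))/2 = ((2*v)/(-975 + v))/2 = (2*v/(-975 + v))/2 = v/(-975 + v))
(f(-136) + 1491309)/(2774451 + Z) = (-136/(-975 - 136) + 1491309)/(2774451 - 3124595) = (-136/(-1111) + 1491309)/(-350144) = (-136*(-1/1111) + 1491309)*(-1/350144) = (136/1111 + 1491309)*(-1/350144) = (1656844435/1111)*(-1/350144) = -1656844435/389009984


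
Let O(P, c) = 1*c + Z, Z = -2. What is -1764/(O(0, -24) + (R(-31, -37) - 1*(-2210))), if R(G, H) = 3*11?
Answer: -588/739 ≈ -0.79567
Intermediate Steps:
O(P, c) = -2 + c (O(P, c) = 1*c - 2 = c - 2 = -2 + c)
R(G, H) = 33
-1764/(O(0, -24) + (R(-31, -37) - 1*(-2210))) = -1764/((-2 - 24) + (33 - 1*(-2210))) = -1764/(-26 + (33 + 2210)) = -1764/(-26 + 2243) = -1764/2217 = -1764*1/2217 = -588/739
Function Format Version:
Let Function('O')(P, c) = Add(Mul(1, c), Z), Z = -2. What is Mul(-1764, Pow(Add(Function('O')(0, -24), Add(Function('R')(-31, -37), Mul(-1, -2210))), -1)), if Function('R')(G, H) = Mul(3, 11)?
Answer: Rational(-588, 739) ≈ -0.79567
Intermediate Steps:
Function('O')(P, c) = Add(-2, c) (Function('O')(P, c) = Add(Mul(1, c), -2) = Add(c, -2) = Add(-2, c))
Function('R')(G, H) = 33
Mul(-1764, Pow(Add(Function('O')(0, -24), Add(Function('R')(-31, -37), Mul(-1, -2210))), -1)) = Mul(-1764, Pow(Add(Add(-2, -24), Add(33, Mul(-1, -2210))), -1)) = Mul(-1764, Pow(Add(-26, Add(33, 2210)), -1)) = Mul(-1764, Pow(Add(-26, 2243), -1)) = Mul(-1764, Pow(2217, -1)) = Mul(-1764, Rational(1, 2217)) = Rational(-588, 739)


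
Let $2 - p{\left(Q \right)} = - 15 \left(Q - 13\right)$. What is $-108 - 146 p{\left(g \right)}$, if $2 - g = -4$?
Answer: $14930$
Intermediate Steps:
$g = 6$ ($g = 2 - -4 = 2 + 4 = 6$)
$p{\left(Q \right)} = -193 + 15 Q$ ($p{\left(Q \right)} = 2 - - 15 \left(Q - 13\right) = 2 - - 15 \left(-13 + Q\right) = 2 - \left(195 - 15 Q\right) = 2 + \left(-195 + 15 Q\right) = -193 + 15 Q$)
$-108 - 146 p{\left(g \right)} = -108 - 146 \left(-193 + 15 \cdot 6\right) = -108 - 146 \left(-193 + 90\right) = -108 - -15038 = -108 + 15038 = 14930$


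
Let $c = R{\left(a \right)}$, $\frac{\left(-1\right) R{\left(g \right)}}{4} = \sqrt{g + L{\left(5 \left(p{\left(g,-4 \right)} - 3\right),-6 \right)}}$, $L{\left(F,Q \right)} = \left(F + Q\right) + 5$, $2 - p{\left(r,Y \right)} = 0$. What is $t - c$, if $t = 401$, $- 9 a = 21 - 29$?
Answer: $401 + \frac{4 i \sqrt{46}}{3} \approx 401.0 + 9.0431 i$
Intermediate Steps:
$a = \frac{8}{9}$ ($a = - \frac{21 - 29}{9} = \left(- \frac{1}{9}\right) \left(-8\right) = \frac{8}{9} \approx 0.88889$)
$p{\left(r,Y \right)} = 2$ ($p{\left(r,Y \right)} = 2 - 0 = 2 + 0 = 2$)
$L{\left(F,Q \right)} = 5 + F + Q$
$R{\left(g \right)} = - 4 \sqrt{-6 + g}$ ($R{\left(g \right)} = - 4 \sqrt{g + \left(5 + 5 \left(2 - 3\right) - 6\right)} = - 4 \sqrt{g + \left(5 + 5 \left(-1\right) - 6\right)} = - 4 \sqrt{g - 6} = - 4 \sqrt{-6 + g}$)
$c = - \frac{4 i \sqrt{46}}{3}$ ($c = - 4 \sqrt{-6 + \frac{8}{9}} = - 4 \sqrt{- \frac{46}{9}} = - 4 \frac{i \sqrt{46}}{3} = - \frac{4 i \sqrt{46}}{3} \approx - 9.0431 i$)
$t - c = 401 - - \frac{4 i \sqrt{46}}{3} = 401 + \frac{4 i \sqrt{46}}{3}$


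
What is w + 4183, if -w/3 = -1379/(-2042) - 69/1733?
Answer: 14795995111/3538786 ≈ 4181.1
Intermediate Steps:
w = -6746727/3538786 (w = -3*(-1379/(-2042) - 69/1733) = -3*(-1379*(-1/2042) - 69*1/1733) = -3*(1379/2042 - 69/1733) = -3*2248909/3538786 = -6746727/3538786 ≈ -1.9065)
w + 4183 = -6746727/3538786 + 4183 = 14795995111/3538786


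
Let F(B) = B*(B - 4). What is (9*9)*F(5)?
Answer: 405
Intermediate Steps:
F(B) = B*(-4 + B)
(9*9)*F(5) = (9*9)*(5*(-4 + 5)) = 81*(5*1) = 81*5 = 405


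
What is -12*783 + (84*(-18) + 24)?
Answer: -10884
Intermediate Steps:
-12*783 + (84*(-18) + 24) = -9396 + (-1512 + 24) = -9396 - 1488 = -10884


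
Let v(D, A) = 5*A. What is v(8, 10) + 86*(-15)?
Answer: -1240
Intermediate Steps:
v(8, 10) + 86*(-15) = 5*10 + 86*(-15) = 50 - 1290 = -1240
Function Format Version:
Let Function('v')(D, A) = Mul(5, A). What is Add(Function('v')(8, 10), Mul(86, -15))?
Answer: -1240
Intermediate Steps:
Add(Function('v')(8, 10), Mul(86, -15)) = Add(Mul(5, 10), Mul(86, -15)) = Add(50, -1290) = -1240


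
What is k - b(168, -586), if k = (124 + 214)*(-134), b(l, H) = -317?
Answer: -44975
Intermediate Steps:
k = -45292 (k = 338*(-134) = -45292)
k - b(168, -586) = -45292 - 1*(-317) = -45292 + 317 = -44975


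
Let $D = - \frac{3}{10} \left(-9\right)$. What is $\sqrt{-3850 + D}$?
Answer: $\frac{i \sqrt{384730}}{10} \approx 62.027 i$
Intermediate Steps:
$D = \frac{27}{10}$ ($D = \left(-3\right) \frac{1}{10} \left(-9\right) = \left(- \frac{3}{10}\right) \left(-9\right) = \frac{27}{10} \approx 2.7$)
$\sqrt{-3850 + D} = \sqrt{-3850 + \frac{27}{10}} = \sqrt{- \frac{38473}{10}} = \frac{i \sqrt{384730}}{10}$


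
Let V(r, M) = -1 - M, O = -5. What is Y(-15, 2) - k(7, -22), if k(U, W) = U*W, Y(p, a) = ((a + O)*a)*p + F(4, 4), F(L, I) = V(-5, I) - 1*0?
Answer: 239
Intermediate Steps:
F(L, I) = -1 - I (F(L, I) = (-1 - I) - 1*0 = (-1 - I) + 0 = -1 - I)
Y(p, a) = -5 + a*p*(-5 + a) (Y(p, a) = ((a - 5)*a)*p + (-1 - 1*4) = ((-5 + a)*a)*p + (-1 - 4) = (a*(-5 + a))*p - 5 = a*p*(-5 + a) - 5 = -5 + a*p*(-5 + a))
Y(-15, 2) - k(7, -22) = (-5 - 15*2² - 5*2*(-15)) - 7*(-22) = (-5 - 15*4 + 150) - 1*(-154) = (-5 - 60 + 150) + 154 = 85 + 154 = 239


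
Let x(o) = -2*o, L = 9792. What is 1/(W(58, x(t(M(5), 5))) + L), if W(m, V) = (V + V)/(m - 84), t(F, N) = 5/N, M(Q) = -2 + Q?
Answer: 13/127298 ≈ 0.00010212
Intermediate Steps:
W(m, V) = 2*V/(-84 + m) (W(m, V) = (2*V)/(-84 + m) = 2*V/(-84 + m))
1/(W(58, x(t(M(5), 5))) + L) = 1/(2*(-10/5)/(-84 + 58) + 9792) = 1/(2*(-10/5)/(-26) + 9792) = 1/(2*(-2*1)*(-1/26) + 9792) = 1/(2*(-2)*(-1/26) + 9792) = 1/(2/13 + 9792) = 1/(127298/13) = 13/127298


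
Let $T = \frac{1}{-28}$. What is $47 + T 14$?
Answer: $\frac{93}{2} \approx 46.5$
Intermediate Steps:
$T = - \frac{1}{28} \approx -0.035714$
$47 + T 14 = 47 - \frac{1}{2} = \frac{93}{2}$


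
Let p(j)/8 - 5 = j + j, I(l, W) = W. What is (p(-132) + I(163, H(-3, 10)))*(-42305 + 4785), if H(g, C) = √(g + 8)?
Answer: 77741440 - 37520*√5 ≈ 7.7658e+7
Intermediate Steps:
H(g, C) = √(8 + g)
p(j) = 40 + 16*j (p(j) = 40 + 8*(j + j) = 40 + 8*(2*j) = 40 + 16*j)
(p(-132) + I(163, H(-3, 10)))*(-42305 + 4785) = ((40 + 16*(-132)) + √(8 - 3))*(-42305 + 4785) = ((40 - 2112) + √5)*(-37520) = (-2072 + √5)*(-37520) = 77741440 - 37520*√5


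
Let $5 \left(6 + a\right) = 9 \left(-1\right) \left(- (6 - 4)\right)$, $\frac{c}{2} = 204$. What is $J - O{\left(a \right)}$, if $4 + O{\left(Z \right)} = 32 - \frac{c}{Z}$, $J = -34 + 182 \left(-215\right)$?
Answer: $-39362$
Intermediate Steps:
$c = 408$ ($c = 2 \cdot 204 = 408$)
$a = - \frac{12}{5}$ ($a = -6 + \frac{9 \left(-1\right) \left(- (6 - 4)\right)}{5} = -6 + \frac{\left(-9\right) \left(\left(-1\right) 2\right)}{5} = -6 + \frac{\left(-9\right) \left(-2\right)}{5} = -6 + \frac{1}{5} \cdot 18 = -6 + \frac{18}{5} = - \frac{12}{5} \approx -2.4$)
$J = -39164$ ($J = -34 - 39130 = -39164$)
$O{\left(Z \right)} = 28 - \frac{408}{Z}$ ($O{\left(Z \right)} = -4 + \left(32 - \frac{408}{Z}\right) = 28 - \frac{408}{Z}$)
$J - O{\left(a \right)} = -39164 - \left(28 - \frac{408}{- \frac{12}{5}}\right) = -39164 - \left(28 - -170\right) = -39164 - \left(28 + 170\right) = -39164 - 198 = -39362$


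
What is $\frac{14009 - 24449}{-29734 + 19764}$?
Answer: $\frac{1044}{997} \approx 1.0471$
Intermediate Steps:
$\frac{14009 - 24449}{-29734 + 19764} = - \frac{10440}{-9970} = \left(-10440\right) \left(- \frac{1}{9970}\right) = \frac{1044}{997}$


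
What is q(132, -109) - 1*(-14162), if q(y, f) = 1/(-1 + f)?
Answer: 1557819/110 ≈ 14162.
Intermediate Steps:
q(132, -109) - 1*(-14162) = 1/(-1 - 109) - 1*(-14162) = 1/(-110) + 14162 = -1/110 + 14162 = 1557819/110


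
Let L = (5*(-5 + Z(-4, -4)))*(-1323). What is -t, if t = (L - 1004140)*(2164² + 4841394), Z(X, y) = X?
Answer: 8996691955450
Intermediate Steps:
L = 59535 (L = (5*(-5 - 4))*(-1323) = (5*(-9))*(-1323) = -45*(-1323) = 59535)
t = -8996691955450 (t = (59535 - 1004140)*(2164² + 4841394) = -944605*(4682896 + 4841394) = -944605*9524290 = -8996691955450)
-t = -1*(-8996691955450) = 8996691955450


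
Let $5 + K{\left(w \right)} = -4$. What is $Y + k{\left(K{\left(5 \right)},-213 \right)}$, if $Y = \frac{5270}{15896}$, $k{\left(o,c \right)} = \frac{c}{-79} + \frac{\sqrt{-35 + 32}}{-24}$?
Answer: $\frac{1901089}{627892} - \frac{i \sqrt{3}}{24} \approx 3.0277 - 0.072169 i$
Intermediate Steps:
$K{\left(w \right)} = -9$ ($K{\left(w \right)} = -5 - 4 = -9$)
$k{\left(o,c \right)} = - \frac{c}{79} - \frac{i \sqrt{3}}{24}$ ($k{\left(o,c \right)} = c \left(- \frac{1}{79}\right) + \sqrt{-3} \left(- \frac{1}{24}\right) = - \frac{c}{79} + i \sqrt{3} \left(- \frac{1}{24}\right) = - \frac{c}{79} - \frac{i \sqrt{3}}{24}$)
$Y = \frac{2635}{7948}$ ($Y = 5270 \cdot \frac{1}{15896} = \frac{2635}{7948} \approx 0.33153$)
$Y + k{\left(K{\left(5 \right)},-213 \right)} = \frac{2635}{7948} - \left(- \frac{213}{79} + \frac{i \sqrt{3}}{24}\right) = \frac{2635}{7948} + \left(\frac{213}{79} - \frac{i \sqrt{3}}{24}\right) = \frac{1901089}{627892} - \frac{i \sqrt{3}}{24}$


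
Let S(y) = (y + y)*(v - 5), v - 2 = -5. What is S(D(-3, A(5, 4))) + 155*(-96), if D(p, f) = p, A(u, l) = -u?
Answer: -14832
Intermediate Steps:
v = -3 (v = 2 - 5 = -3)
S(y) = -16*y (S(y) = (y + y)*(-3 - 5) = (2*y)*(-8) = -16*y)
S(D(-3, A(5, 4))) + 155*(-96) = -16*(-3) + 155*(-96) = 48 - 14880 = -14832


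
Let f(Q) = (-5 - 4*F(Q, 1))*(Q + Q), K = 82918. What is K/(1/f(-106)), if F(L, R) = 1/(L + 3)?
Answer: 8982672776/103 ≈ 8.7210e+7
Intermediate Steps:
F(L, R) = 1/(3 + L)
f(Q) = 2*Q*(-5 - 4/(3 + Q)) (f(Q) = (-5 - 4/(3 + Q))*(Q + Q) = (-5 - 4/(3 + Q))*(2*Q) = 2*Q*(-5 - 4/(3 + Q)))
K/(1/f(-106)) = 82918/(1/(-2*(-106)*(19 + 5*(-106))/(3 - 106))) = 82918/(1/(-2*(-106)*(19 - 530)/(-103))) = 82918/(1/(-2*(-106)*(-1/103)*(-511))) = 82918/(1/(108332/103)) = 82918/(103/108332) = 82918*(108332/103) = 8982672776/103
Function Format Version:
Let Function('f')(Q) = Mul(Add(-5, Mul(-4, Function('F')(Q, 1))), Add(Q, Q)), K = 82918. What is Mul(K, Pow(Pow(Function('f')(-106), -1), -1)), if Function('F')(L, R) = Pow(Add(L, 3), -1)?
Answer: Rational(8982672776, 103) ≈ 8.7210e+7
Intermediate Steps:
Function('F')(L, R) = Pow(Add(3, L), -1)
Function('f')(Q) = Mul(2, Q, Add(-5, Mul(-4, Pow(Add(3, Q), -1)))) (Function('f')(Q) = Mul(Add(-5, Mul(-4, Pow(Add(3, Q), -1))), Add(Q, Q)) = Mul(Add(-5, Mul(-4, Pow(Add(3, Q), -1))), Mul(2, Q)) = Mul(2, Q, Add(-5, Mul(-4, Pow(Add(3, Q), -1)))))
Mul(K, Pow(Pow(Function('f')(-106), -1), -1)) = Mul(82918, Pow(Pow(Mul(-2, -106, Pow(Add(3, -106), -1), Add(19, Mul(5, -106))), -1), -1)) = Mul(82918, Pow(Pow(Mul(-2, -106, Pow(-103, -1), Add(19, -530)), -1), -1)) = Mul(82918, Pow(Pow(Mul(-2, -106, Rational(-1, 103), -511), -1), -1)) = Mul(82918, Pow(Pow(Rational(108332, 103), -1), -1)) = Mul(82918, Pow(Rational(103, 108332), -1)) = Mul(82918, Rational(108332, 103)) = Rational(8982672776, 103)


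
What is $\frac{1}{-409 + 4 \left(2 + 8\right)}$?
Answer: $- \frac{1}{369} \approx -0.00271$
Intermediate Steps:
$\frac{1}{-409 + 4 \left(2 + 8\right)} = \frac{1}{-409 + 4 \cdot 10} = \frac{1}{-409 + 40} = \frac{1}{-369} = - \frac{1}{369}$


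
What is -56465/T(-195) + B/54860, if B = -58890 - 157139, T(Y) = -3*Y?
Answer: -49600721/493740 ≈ -100.46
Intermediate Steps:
B = -216029
-56465/T(-195) + B/54860 = -56465/((-3*(-195))) - 216029/54860 = -56465/585 - 216029*1/54860 = -56465*1/585 - 216029/54860 = -11293/117 - 216029/54860 = -49600721/493740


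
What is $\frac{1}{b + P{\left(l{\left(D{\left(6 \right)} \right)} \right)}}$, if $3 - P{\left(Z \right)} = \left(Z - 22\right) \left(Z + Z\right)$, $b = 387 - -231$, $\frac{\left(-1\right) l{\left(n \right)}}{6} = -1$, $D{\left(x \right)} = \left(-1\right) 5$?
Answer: $\frac{1}{813} \approx 0.00123$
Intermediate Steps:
$D{\left(x \right)} = -5$
$l{\left(n \right)} = 6$ ($l{\left(n \right)} = \left(-6\right) \left(-1\right) = 6$)
$b = 618$ ($b = 387 + 231 = 618$)
$P{\left(Z \right)} = 3 - 2 Z \left(-22 + Z\right)$ ($P{\left(Z \right)} = 3 - \left(Z - 22\right) \left(Z + Z\right) = 3 - \left(-22 + Z\right) 2 Z = 3 - 2 Z \left(-22 + Z\right)$)
$\frac{1}{b + P{\left(l{\left(D{\left(6 \right)} \right)} \right)}} = \frac{1}{618 + \left(3 - 2 \cdot 6^{2} + 44 \cdot 6\right)} = \frac{1}{618 + \left(3 - 72 + 264\right)} = \frac{1}{618 + 195} = \frac{1}{813}$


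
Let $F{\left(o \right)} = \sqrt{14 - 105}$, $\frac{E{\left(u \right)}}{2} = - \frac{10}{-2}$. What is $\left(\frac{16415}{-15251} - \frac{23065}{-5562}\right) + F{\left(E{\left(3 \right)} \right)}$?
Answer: $\frac{260464085}{84826062} + i \sqrt{91} \approx 3.0706 + 9.5394 i$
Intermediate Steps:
$E{\left(u \right)} = 10$ ($E{\left(u \right)} = 2 \left(- \frac{10}{-2}\right) = 2 \left(\left(-10\right) \left(- \frac{1}{2}\right)\right) = 2 \cdot 5 = 10$)
$F{\left(o \right)} = i \sqrt{91}$ ($F{\left(o \right)} = \sqrt{-91} = i \sqrt{91}$)
$\left(\frac{16415}{-15251} - \frac{23065}{-5562}\right) + F{\left(E{\left(3 \right)} \right)} = \left(\frac{16415}{-15251} - \frac{23065}{-5562}\right) + i \sqrt{91} = \left(16415 \left(- \frac{1}{15251}\right) - - \frac{23065}{5562}\right) + i \sqrt{91} = \left(- \frac{16415}{15251} + \frac{23065}{5562}\right) + i \sqrt{91} = \frac{260464085}{84826062} + i \sqrt{91}$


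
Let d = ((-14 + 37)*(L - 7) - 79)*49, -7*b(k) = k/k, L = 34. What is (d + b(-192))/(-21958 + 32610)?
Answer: 185905/74564 ≈ 2.4932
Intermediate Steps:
b(k) = -1/7 (b(k) = -k/(7*k) = -1/7*1 = -1/7)
d = 26558 (d = ((-14 + 37)*(34 - 7) - 79)*49 = (23*27 - 79)*49 = (621 - 79)*49 = 542*49 = 26558)
(d + b(-192))/(-21958 + 32610) = (26558 - 1/7)/(-21958 + 32610) = (185905/7)/10652 = (185905/7)*(1/10652) = 185905/74564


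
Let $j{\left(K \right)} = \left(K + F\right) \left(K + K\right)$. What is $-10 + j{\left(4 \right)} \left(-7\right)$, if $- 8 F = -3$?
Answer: $-255$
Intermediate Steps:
$F = \frac{3}{8}$ ($F = \left(- \frac{1}{8}\right) \left(-3\right) = \frac{3}{8} \approx 0.375$)
$j{\left(K \right)} = 2 K \left(\frac{3}{8} + K\right)$ ($j{\left(K \right)} = \left(K + \frac{3}{8}\right) \left(K + K\right) = \left(\frac{3}{8} + K\right) 2 K = 2 K \left(\frac{3}{8} + K\right)$)
$-10 + j{\left(4 \right)} \left(-7\right) = -10 + \frac{1}{4} \cdot 4 \left(3 + 8 \cdot 4\right) \left(-7\right) = -10 + \frac{1}{4} \cdot 4 \left(3 + 32\right) \left(-7\right) = -10 + \frac{1}{4} \cdot 4 \cdot 35 \left(-7\right) = -10 + 35 \left(-7\right) = -10 - 245 = -255$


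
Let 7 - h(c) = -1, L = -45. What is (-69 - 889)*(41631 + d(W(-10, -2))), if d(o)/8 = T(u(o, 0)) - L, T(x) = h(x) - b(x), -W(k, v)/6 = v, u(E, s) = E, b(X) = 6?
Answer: -40242706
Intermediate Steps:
h(c) = 8 (h(c) = 7 - 1*(-1) = 7 + 1 = 8)
W(k, v) = -6*v
T(x) = 2 (T(x) = 8 - 1*6 = 8 - 6 = 2)
d(o) = 376 (d(o) = 8*(2 - 1*(-45)) = 8*(2 + 45) = 8*47 = 376)
(-69 - 889)*(41631 + d(W(-10, -2))) = (-69 - 889)*(41631 + 376) = -958*42007 = -40242706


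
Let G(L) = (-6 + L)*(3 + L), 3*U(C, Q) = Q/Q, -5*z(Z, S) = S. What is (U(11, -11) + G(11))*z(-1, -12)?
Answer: 844/5 ≈ 168.80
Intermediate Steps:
z(Z, S) = -S/5
U(C, Q) = 1/3 (U(C, Q) = (Q/Q)/3 = (1/3)*1 = 1/3)
(U(11, -11) + G(11))*z(-1, -12) = (1/3 + (-18 + 11**2 - 3*11))*(-1/5*(-12)) = (1/3 + (-18 + 121 - 33))*(12/5) = (1/3 + 70)*(12/5) = (211/3)*(12/5) = 844/5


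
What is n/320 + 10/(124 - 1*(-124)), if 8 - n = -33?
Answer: 1671/9920 ≈ 0.16845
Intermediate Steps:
n = 41 (n = 8 - 1*(-33) = 8 + 33 = 41)
n/320 + 10/(124 - 1*(-124)) = 41/320 + 10/(124 - 1*(-124)) = 41*(1/320) + 10/(124 + 124) = 41/320 + 10/248 = 41/320 + 10*(1/248) = 41/320 + 5/124 = 1671/9920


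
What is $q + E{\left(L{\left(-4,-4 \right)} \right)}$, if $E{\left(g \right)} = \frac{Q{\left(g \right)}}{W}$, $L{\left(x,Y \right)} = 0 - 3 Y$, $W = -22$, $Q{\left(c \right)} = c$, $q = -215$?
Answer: $- \frac{2371}{11} \approx -215.55$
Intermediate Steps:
$L{\left(x,Y \right)} = - 3 Y$
$E{\left(g \right)} = - \frac{g}{22}$ ($E{\left(g \right)} = \frac{g}{-22} = g \left(- \frac{1}{22}\right) = - \frac{g}{22}$)
$q + E{\left(L{\left(-4,-4 \right)} \right)} = -215 - \frac{\left(-3\right) \left(-4\right)}{22} = -215 - \frac{6}{11} = - \frac{2371}{11}$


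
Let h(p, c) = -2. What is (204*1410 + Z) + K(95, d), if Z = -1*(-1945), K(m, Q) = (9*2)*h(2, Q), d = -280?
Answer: 289549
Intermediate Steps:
K(m, Q) = -36 (K(m, Q) = (9*2)*(-2) = 18*(-2) = -36)
Z = 1945
(204*1410 + Z) + K(95, d) = (204*1410 + 1945) - 36 = (287640 + 1945) - 36 = 289585 - 36 = 289549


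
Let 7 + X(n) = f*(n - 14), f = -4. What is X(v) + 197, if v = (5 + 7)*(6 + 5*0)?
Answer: -42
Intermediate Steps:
v = 72 (v = 12*(6 + 0) = 12*6 = 72)
X(n) = 49 - 4*n (X(n) = -7 - 4*(n - 14) = -7 - 4*(-14 + n) = -7 + (56 - 4*n) = 49 - 4*n)
X(v) + 197 = (49 - 4*72) + 197 = (49 - 288) + 197 = -239 + 197 = -42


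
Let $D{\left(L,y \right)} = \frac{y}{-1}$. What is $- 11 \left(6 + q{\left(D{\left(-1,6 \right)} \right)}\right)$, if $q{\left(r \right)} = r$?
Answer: $0$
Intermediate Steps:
$D{\left(L,y \right)} = - y$ ($D{\left(L,y \right)} = y \left(-1\right) = - y$)
$- 11 \left(6 + q{\left(D{\left(-1,6 \right)} \right)}\right) = - 11 \left(6 - 6\right) = \left(-11\right) 0 = 0$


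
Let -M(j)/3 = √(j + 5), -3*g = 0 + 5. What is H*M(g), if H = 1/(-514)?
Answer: √30/514 ≈ 0.010656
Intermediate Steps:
g = -5/3 (g = -(0 + 5)/3 = -⅓*5 = -5/3 ≈ -1.6667)
H = -1/514 ≈ -0.0019455
M(j) = -3*√(5 + j) (M(j) = -3*√(j + 5) = -3*√(5 + j))
H*M(g) = -(-3)*√(5 - 5/3)/514 = -(-3)*√(10/3)/514 = -(-3)*√30/3/514 = -(-1)*√30/514 = √30/514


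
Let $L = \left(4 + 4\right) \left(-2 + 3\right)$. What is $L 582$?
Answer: $4656$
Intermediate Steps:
$L = 8$ ($L = 8 \cdot 1 = 8$)
$L 582 = 8 \cdot 582 = 4656$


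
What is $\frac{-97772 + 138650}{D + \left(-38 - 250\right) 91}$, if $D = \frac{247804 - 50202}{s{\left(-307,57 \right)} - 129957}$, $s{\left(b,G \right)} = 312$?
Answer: $- \frac{2649814155}{1698966881} \approx -1.5597$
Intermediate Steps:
$D = - \frac{197602}{129645}$ ($D = \frac{247804 - 50202}{312 - 129957} = \frac{197602}{312 - 129957} = \frac{197602}{-129645} = 197602 \left(- \frac{1}{129645}\right) = - \frac{197602}{129645} \approx -1.5242$)
$\frac{-97772 + 138650}{D + \left(-38 - 250\right) 91} = \frac{-97772 + 138650}{- \frac{197602}{129645} + \left(-38 - 250\right) 91} = \frac{40878}{- \frac{197602}{129645} - 26208} = \frac{40878}{- \frac{3397933762}{129645}} = 40878 \left(- \frac{129645}{3397933762}\right) = - \frac{2649814155}{1698966881}$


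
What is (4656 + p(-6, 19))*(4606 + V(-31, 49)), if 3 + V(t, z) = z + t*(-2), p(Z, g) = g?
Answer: 22037950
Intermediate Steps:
V(t, z) = -3 + z - 2*t (V(t, z) = -3 + (z + t*(-2)) = -3 + (z - 2*t) = -3 + z - 2*t)
(4656 + p(-6, 19))*(4606 + V(-31, 49)) = (4656 + 19)*(4606 + (-3 + 49 - 2*(-31))) = 4675*(4606 + (-3 + 49 + 62)) = 4675*(4606 + 108) = 4675*4714 = 22037950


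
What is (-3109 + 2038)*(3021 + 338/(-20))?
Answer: -32173911/10 ≈ -3.2174e+6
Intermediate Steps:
(-3109 + 2038)*(3021 + 338/(-20)) = -1071*(3021 + 338*(-1/20)) = -1071*(3021 - 169/10) = -1071*30041/10 = -32173911/10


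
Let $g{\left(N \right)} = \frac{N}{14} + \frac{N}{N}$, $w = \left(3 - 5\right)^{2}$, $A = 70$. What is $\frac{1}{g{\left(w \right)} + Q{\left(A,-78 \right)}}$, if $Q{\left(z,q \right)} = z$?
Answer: $\frac{7}{499} \approx 0.014028$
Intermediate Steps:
$w = 4$ ($w = \left(-2\right)^{2} = 4$)
$g{\left(N \right)} = 1 + \frac{N}{14}$ ($g{\left(N \right)} = N \frac{1}{14} + 1 = \frac{N}{14} + 1 = 1 + \frac{N}{14}$)
$\frac{1}{g{\left(w \right)} + Q{\left(A,-78 \right)}} = \frac{1}{\left(1 + \frac{1}{14} \cdot 4\right) + 70} = \frac{1}{\left(1 + \frac{2}{7}\right) + 70} = \frac{1}{\frac{9}{7} + 70} = \frac{1}{\frac{499}{7}} = \frac{7}{499}$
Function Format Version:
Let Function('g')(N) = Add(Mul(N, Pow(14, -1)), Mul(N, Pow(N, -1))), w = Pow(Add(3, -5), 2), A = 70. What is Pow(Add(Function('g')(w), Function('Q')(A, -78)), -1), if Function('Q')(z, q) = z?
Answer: Rational(7, 499) ≈ 0.014028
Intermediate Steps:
w = 4 (w = Pow(-2, 2) = 4)
Function('g')(N) = Add(1, Mul(Rational(1, 14), N)) (Function('g')(N) = Add(Mul(N, Rational(1, 14)), 1) = Add(Mul(Rational(1, 14), N), 1) = Add(1, Mul(Rational(1, 14), N)))
Pow(Add(Function('g')(w), Function('Q')(A, -78)), -1) = Pow(Add(Add(1, Mul(Rational(1, 14), 4)), 70), -1) = Pow(Add(Add(1, Rational(2, 7)), 70), -1) = Pow(Add(Rational(9, 7), 70), -1) = Pow(Rational(499, 7), -1) = Rational(7, 499)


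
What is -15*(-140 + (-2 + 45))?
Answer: 1455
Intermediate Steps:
-15*(-140 + (-2 + 45)) = -15*(-140 + 43) = -15*(-97) = 1455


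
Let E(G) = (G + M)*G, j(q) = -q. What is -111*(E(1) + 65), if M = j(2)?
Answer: -7104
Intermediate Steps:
M = -2 (M = -1*2 = -2)
E(G) = G*(-2 + G) (E(G) = (G - 2)*G = (-2 + G)*G = G*(-2 + G))
-111*(E(1) + 65) = -111*(1*(-2 + 1) + 65) = -111*(1*(-1) + 65) = -111*(-1 + 65) = -111*64 = -7104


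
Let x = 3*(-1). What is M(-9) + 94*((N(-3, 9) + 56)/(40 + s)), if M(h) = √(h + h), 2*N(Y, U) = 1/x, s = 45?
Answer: 3149/51 + 3*I*√2 ≈ 61.745 + 4.2426*I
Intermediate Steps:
x = -3
N(Y, U) = -⅙ (N(Y, U) = (1/(-3))/2 = (1*(-⅓))/2 = (½)*(-⅓) = -⅙)
M(h) = √2*√h (M(h) = √(2*h) = √2*√h)
M(-9) + 94*((N(-3, 9) + 56)/(40 + s)) = √2*√(-9) + 94*((-⅙ + 56)/(40 + 45)) = √2*(3*I) + 94*((335/6)/85) = 3*I*√2 + 94*((335/6)*(1/85)) = 3*I*√2 + 94*(67/102) = 3*I*√2 + 3149/51 = 3149/51 + 3*I*√2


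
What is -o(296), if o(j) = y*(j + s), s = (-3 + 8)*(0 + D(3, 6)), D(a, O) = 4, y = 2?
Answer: -632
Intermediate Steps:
s = 20 (s = (-3 + 8)*(0 + 4) = 5*4 = 20)
o(j) = 40 + 2*j (o(j) = 2*(j + 20) = 2*(20 + j) = 40 + 2*j)
-o(296) = -(40 + 2*296) = -(40 + 592) = -1*632 = -632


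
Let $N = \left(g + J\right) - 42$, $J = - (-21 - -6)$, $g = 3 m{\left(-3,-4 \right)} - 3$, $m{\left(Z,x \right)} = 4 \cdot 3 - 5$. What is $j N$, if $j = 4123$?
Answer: $-37107$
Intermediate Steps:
$m{\left(Z,x \right)} = 7$ ($m{\left(Z,x \right)} = 12 - 5 = 7$)
$g = 18$ ($g = 3 \cdot 7 - 3 = 21 - 3 = 18$)
$J = 15$ ($J = - (-21 + 6) = \left(-1\right) \left(-15\right) = 15$)
$N = -9$ ($N = \left(18 + 15\right) - 42 = 33 - 42 = -9$)
$j N = 4123 \left(-9\right) = -37107$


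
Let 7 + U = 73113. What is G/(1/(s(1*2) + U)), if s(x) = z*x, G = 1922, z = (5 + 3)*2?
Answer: 140571236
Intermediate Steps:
U = 73106 (U = -7 + 73113 = 73106)
z = 16 (z = 8*2 = 16)
s(x) = 16*x
G/(1/(s(1*2) + U)) = 1922/(1/(16*(1*2) + 73106)) = 1922/(1/(16*2 + 73106)) = 1922/(1/(32 + 73106)) = 1922/(1/73138) = 1922*73138 = 140571236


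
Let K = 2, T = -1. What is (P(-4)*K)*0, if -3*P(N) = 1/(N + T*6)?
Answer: 0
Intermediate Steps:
P(N) = -1/(3*(-6 + N)) (P(N) = -1/(3*(N - 1*6)) = -1/(3*(N - 6)) = -1/(3*(-6 + N)))
(P(-4)*K)*0 = (-1/(-18 + 3*(-4))*2)*0 = (-1/(-18 - 12)*2)*0 = (-1/(-30)*2)*0 = (-1*(-1/30)*2)*0 = ((1/30)*2)*0 = (1/15)*0 = 0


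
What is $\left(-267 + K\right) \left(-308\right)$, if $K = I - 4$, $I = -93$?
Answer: $112112$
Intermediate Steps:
$K = -97$ ($K = -93 - 4 = -97$)
$\left(-267 + K\right) \left(-308\right) = \left(-267 - 97\right) \left(-308\right) = \left(-364\right) \left(-308\right) = 112112$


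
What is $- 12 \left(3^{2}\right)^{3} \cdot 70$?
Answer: $-612360$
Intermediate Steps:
$- 12 \left(3^{2}\right)^{3} \cdot 70 = - 12 \cdot 9^{3} \cdot 70 = \left(-12\right) 729 \cdot 70 = \left(-8748\right) 70 = -612360$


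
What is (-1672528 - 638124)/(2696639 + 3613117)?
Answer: -577663/1577439 ≈ -0.36620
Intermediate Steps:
(-1672528 - 638124)/(2696639 + 3613117) = -2310652/6309756 = -2310652*1/6309756 = -577663/1577439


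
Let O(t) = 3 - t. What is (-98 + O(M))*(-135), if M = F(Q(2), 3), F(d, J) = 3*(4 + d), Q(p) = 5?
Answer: 16470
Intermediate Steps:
F(d, J) = 12 + 3*d
M = 27 (M = 12 + 3*5 = 12 + 15 = 27)
(-98 + O(M))*(-135) = (-98 + (3 - 1*27))*(-135) = (-98 + (3 - 27))*(-135) = (-98 - 24)*(-135) = -122*(-135) = 16470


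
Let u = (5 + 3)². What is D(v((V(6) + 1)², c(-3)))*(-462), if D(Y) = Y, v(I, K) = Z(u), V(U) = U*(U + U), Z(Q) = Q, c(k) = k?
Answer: -29568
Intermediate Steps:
u = 64 (u = 8² = 64)
V(U) = 2*U² (V(U) = U*(2*U) = 2*U²)
v(I, K) = 64
D(v((V(6) + 1)², c(-3)))*(-462) = 64*(-462) = -29568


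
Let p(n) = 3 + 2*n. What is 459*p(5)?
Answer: 5967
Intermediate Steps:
459*p(5) = 459*(3 + 2*5) = 459*(3 + 10) = 459*13 = 5967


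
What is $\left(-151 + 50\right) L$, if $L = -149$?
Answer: $15049$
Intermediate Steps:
$\left(-151 + 50\right) L = \left(-151 + 50\right) \left(-149\right) = \left(-101\right) \left(-149\right) = 15049$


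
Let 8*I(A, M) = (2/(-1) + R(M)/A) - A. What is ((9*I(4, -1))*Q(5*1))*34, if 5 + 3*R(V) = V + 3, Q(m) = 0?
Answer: 0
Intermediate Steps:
R(V) = -⅔ + V/3 (R(V) = -5/3 + (V + 3)/3 = -5/3 + (3 + V)/3 = -5/3 + (1 + V/3) = -⅔ + V/3)
I(A, M) = -¼ - A/8 + (-⅔ + M/3)/(8*A) (I(A, M) = ((2/(-1) + (-⅔ + M/3)/A) - A)/8 = ((2*(-1) + (-⅔ + M/3)/A) - A)/8 = ((-2 + (-⅔ + M/3)/A) - A)/8 = (-2 - A + (-⅔ + M/3)/A)/8 = -¼ - A/8 + (-⅔ + M/3)/(8*A))
((9*I(4, -1))*Q(5*1))*34 = ((9*((1/24)*(-2 - 1 - 3*4*(2 + 4))/4))*0)*34 = ((9*((1/24)*(¼)*(-2 - 1 - 3*4*6)))*0)*34 = ((9*((1/24)*(¼)*(-2 - 1 - 72)))*0)*34 = ((9*((1/24)*(¼)*(-75)))*0)*34 = ((9*(-25/32))*0)*34 = -225/32*0*34 = 0*34 = 0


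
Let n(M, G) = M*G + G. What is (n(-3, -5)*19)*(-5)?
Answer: -950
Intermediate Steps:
n(M, G) = G + G*M (n(M, G) = G*M + G = G + G*M)
(n(-3, -5)*19)*(-5) = (-5*(1 - 3)*19)*(-5) = (-5*(-2)*19)*(-5) = (10*19)*(-5) = 190*(-5) = -950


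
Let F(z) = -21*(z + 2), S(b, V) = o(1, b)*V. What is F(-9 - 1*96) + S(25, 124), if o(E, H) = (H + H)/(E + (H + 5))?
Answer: 2363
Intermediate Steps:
o(E, H) = 2*H/(5 + E + H) (o(E, H) = (2*H)/(E + (5 + H)) = (2*H)/(5 + E + H) = 2*H/(5 + E + H))
S(b, V) = 2*V*b/(6 + b) (S(b, V) = (2*b/(5 + 1 + b))*V = (2*b/(6 + b))*V = 2*V*b/(6 + b))
F(z) = -42 - 21*z (F(z) = -21*(2 + z) = -42 - 21*z)
F(-9 - 1*96) + S(25, 124) = (-42 - 21*(-9 - 1*96)) + 2*124*25/(6 + 25) = (-42 - 21*(-9 - 96)) + 2*124*25/31 = (-42 - 21*(-105)) + 2*124*25*(1/31) = (-42 + 2205) + 200 = 2163 + 200 = 2363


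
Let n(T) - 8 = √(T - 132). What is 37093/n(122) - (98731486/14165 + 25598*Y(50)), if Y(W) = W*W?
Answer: (-906587906486*√10 + 7252177829543*I)/(14165*(√10 - 8*I)) ≈ -6.3998e+7 - 1585.1*I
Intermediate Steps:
Y(W) = W²
n(T) = 8 + √(-132 + T) (n(T) = 8 + √(T - 132) = 8 + √(-132 + T))
37093/n(122) - (98731486/14165 + 25598*Y(50)) = 37093/(8 + √(-132 + 122)) - 25598/(1/(50² + 7714/28330)) = 37093/(8 + √(-10)) - 25598/(1/(2500 + 7714*(1/28330))) = 37093/(8 + I*√10) - 25598/(1/(2500 + 3857/14165)) = 37093/(8 + I*√10) - 25598/(1/(35416357/14165)) = 37093/(8 + I*√10) - 25598/14165/35416357 = 37093/(8 + I*√10) - 25598*35416357/14165 = 37093/(8 + I*√10) - 906587906486/14165 = -906587906486/14165 + 37093/(8 + I*√10)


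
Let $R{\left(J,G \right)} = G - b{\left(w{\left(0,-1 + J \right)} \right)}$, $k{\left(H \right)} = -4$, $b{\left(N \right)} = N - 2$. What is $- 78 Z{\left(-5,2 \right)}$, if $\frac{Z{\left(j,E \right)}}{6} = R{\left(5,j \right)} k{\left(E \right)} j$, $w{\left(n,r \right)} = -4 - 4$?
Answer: $-46800$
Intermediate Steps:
$w{\left(n,r \right)} = -8$ ($w{\left(n,r \right)} = -4 - 4 = -8$)
$b{\left(N \right)} = -2 + N$
$R{\left(J,G \right)} = 10 + G$ ($R{\left(J,G \right)} = G - \left(-2 - 8\right) = G - -10 = G + 10 = 10 + G$)
$Z{\left(j,E \right)} = 6 j \left(-40 - 4 j\right)$ ($Z{\left(j,E \right)} = 6 \left(10 + j\right) \left(-4\right) j = 6 \left(-40 - 4 j\right) j = 6 j \left(-40 - 4 j\right)$)
$- 78 Z{\left(-5,2 \right)} = - 78 \left(\left(-24\right) \left(-5\right) \left(10 - 5\right)\right) = - 78 \left(\left(-24\right) \left(-5\right) 5\right) = \left(-78\right) 600 = -46800$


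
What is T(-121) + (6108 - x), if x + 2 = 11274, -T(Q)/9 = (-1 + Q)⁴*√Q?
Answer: -5164 - 21931812144*I ≈ -5164.0 - 2.1932e+10*I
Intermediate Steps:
T(Q) = -9*√Q*(-1 + Q)⁴ (T(Q) = -9*(-1 + Q)⁴*√Q = -9*√Q*(-1 + Q)⁴)
x = 11272 (x = -2 + 11274 = 11272)
T(-121) + (6108 - x) = -9*√(-121)*(-1 - 121)⁴ + (6108 - 1*11272) = -9*11*I*(-122)⁴ + (6108 - 11272) = -9*11*I*221533456 - 5164 = -21931812144*I - 5164 = -5164 - 21931812144*I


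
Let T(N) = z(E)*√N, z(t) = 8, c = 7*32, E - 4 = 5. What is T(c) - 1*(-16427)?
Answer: 16427 + 32*√14 ≈ 16547.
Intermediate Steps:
E = 9 (E = 4 + 5 = 9)
c = 224
T(N) = 8*√N
T(c) - 1*(-16427) = 8*√224 - 1*(-16427) = 8*(4*√14) + 16427 = 32*√14 + 16427 = 16427 + 32*√14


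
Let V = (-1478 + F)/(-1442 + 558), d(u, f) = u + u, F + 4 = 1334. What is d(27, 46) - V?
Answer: 11897/221 ≈ 53.833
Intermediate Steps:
F = 1330 (F = -4 + 1334 = 1330)
d(u, f) = 2*u
V = 37/221 (V = (-1478 + 1330)/(-1442 + 558) = -148/(-884) = -148*(-1/884) = 37/221 ≈ 0.16742)
d(27, 46) - V = 2*27 - 1*37/221 = 54 - 37/221 = 11897/221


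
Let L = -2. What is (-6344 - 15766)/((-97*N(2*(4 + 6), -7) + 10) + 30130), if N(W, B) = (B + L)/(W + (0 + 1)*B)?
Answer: -287430/392693 ≈ -0.73195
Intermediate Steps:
N(W, B) = (-2 + B)/(B + W) (N(W, B) = (B - 2)/(W + (0 + 1)*B) = (-2 + B)/(W + 1*B) = (-2 + B)/(W + B) = (-2 + B)/(B + W))
(-6344 - 15766)/((-97*N(2*(4 + 6), -7) + 10) + 30130) = (-6344 - 15766)/((-97*(-2 - 7)/(-7 + 2*(4 + 6)) + 10) + 30130) = -22110/((-97*(-9)/(-7 + 2*10) + 10) + 30130) = -22110/((-97*(-9)/(-7 + 20) + 10) + 30130) = -22110/((-97*(-9)/13 + 10) + 30130) = -22110/((-97*(-9/13) + 10) + 30130) = -22110/((873/13 + 10) + 30130) = -22110/(1003/13 + 30130) = -22110/392693/13 = -22110*13/392693 = -287430/392693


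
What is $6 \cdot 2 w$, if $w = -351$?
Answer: $-4212$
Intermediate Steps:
$6 \cdot 2 w = 6 \cdot 2 \left(-351\right) = 12 \left(-351\right) = -4212$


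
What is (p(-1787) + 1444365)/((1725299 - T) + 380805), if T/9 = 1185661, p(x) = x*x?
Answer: -4637734/8564845 ≈ -0.54148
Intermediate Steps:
p(x) = x²
T = 10670949 (T = 9*1185661 = 10670949)
(p(-1787) + 1444365)/((1725299 - T) + 380805) = ((-1787)² + 1444365)/((1725299 - 1*10670949) + 380805) = (3193369 + 1444365)/((1725299 - 10670949) + 380805) = 4637734/(-8945650 + 380805) = 4637734/(-8564845) = 4637734*(-1/8564845) = -4637734/8564845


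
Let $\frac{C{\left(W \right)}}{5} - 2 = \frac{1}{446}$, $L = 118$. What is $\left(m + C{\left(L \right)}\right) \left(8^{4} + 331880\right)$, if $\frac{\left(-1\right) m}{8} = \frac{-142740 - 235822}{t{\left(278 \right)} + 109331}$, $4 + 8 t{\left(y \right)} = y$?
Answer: $\frac{1235736565269252}{97553803} \approx 1.2667 \cdot 10^{7}$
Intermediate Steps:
$t{\left(y \right)} = - \frac{1}{2} + \frac{y}{8}$
$m = \frac{12113984}{437461}$ ($m = - 8 \frac{-142740 - 235822}{\left(- \frac{1}{2} + \frac{1}{8} \cdot 278\right) + 109331} = - 8 \left(- \frac{378562}{\left(- \frac{1}{2} + \frac{139}{4}\right) + 109331}\right) = - 8 \left(- \frac{378562}{\frac{137}{4} + 109331}\right) = - 8 \left(- \frac{378562}{\frac{437461}{4}}\right) = - 8 \left(\left(-378562\right) \frac{4}{437461}\right) = \left(-8\right) \left(- \frac{1514248}{437461}\right) = \frac{12113984}{437461} \approx 27.692$)
$C{\left(W \right)} = \frac{4465}{446}$ ($C{\left(W \right)} = 10 + \frac{5}{446} = \frac{4465}{446}$)
$\left(m + C{\left(L \right)}\right) \left(8^{4} + 331880\right) = \left(\frac{12113984}{437461} + \frac{4465}{446}\right) \left(8^{4} + 331880\right) = \frac{7356100229 \left(4096 + 331880\right)}{195107606} = \frac{7356100229}{195107606} \cdot 335976 = \frac{1235736565269252}{97553803}$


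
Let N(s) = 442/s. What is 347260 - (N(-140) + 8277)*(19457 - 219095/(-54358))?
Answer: -87337133934267/543580 ≈ -1.6067e+8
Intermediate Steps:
347260 - (N(-140) + 8277)*(19457 - 219095/(-54358)) = 347260 - (442/(-140) + 8277)*(19457 - 219095/(-54358)) = 347260 - (442*(-1/140) + 8277)*(19457 - 219095*(-1/54358)) = 347260 - (-221/70 + 8277)*(19457 + 219095/54358) = 347260 - 579169*1057862701/(70*54358) = 347260 - 1*87525897525067/543580 = 347260 - 87525897525067/543580 = -87337133934267/543580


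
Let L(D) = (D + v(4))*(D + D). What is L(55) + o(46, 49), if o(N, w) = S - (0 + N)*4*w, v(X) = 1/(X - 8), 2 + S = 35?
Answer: -5921/2 ≈ -2960.5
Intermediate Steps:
S = 33 (S = -2 + 35 = 33)
v(X) = 1/(-8 + X)
L(D) = 2*D*(-¼ + D) (L(D) = (D + 1/(-8 + 4))*(D + D) = (D + 1/(-4))*(2*D) = (D - ¼)*(2*D) = (-¼ + D)*(2*D) = 2*D*(-¼ + D))
o(N, w) = 33 - 4*N*w (o(N, w) = 33 - (0 + N)*4*w = 33 - N*4*w = 33 - 4*N*w)
L(55) + o(46, 49) = (½)*55*(-1 + 4*55) + (33 - 4*46*49) = (½)*55*(-1 + 220) + (33 - 9016) = (½)*55*219 - 8983 = 12045/2 - 8983 = -5921/2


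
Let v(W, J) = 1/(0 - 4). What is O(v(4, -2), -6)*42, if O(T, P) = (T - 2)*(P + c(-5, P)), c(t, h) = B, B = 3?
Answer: 567/2 ≈ 283.50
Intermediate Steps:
c(t, h) = 3
v(W, J) = -¼ (v(W, J) = 1/(-4) = -¼)
O(T, P) = (-2 + T)*(3 + P) (O(T, P) = (T - 2)*(P + 3) = (-2 + T)*(3 + P))
O(v(4, -2), -6)*42 = (-6 - 2*(-6) + 3*(-¼) - 6*(-¼))*42 = (-6 + 12 - ¾ + 3/2)*42 = (27/4)*42 = 567/2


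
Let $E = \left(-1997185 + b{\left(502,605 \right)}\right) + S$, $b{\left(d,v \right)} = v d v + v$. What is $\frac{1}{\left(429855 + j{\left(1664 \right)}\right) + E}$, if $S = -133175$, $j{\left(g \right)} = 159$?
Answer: $\frac{1}{182044809} \approx 5.4932 \cdot 10^{-9}$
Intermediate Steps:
$b{\left(d,v \right)} = v + d v^{2}$ ($b{\left(d,v \right)} = d v v + v = d v^{2} + v = v + d v^{2}$)
$E = 181614795$ ($E = \left(-1997185 + 605 \left(1 + 502 \cdot 605\right)\right) - 133175 = \left(-1997185 + 605 \left(1 + 303710\right)\right) - 133175 = \left(-1997185 + 605 \cdot 303711\right) - 133175 = \left(-1997185 + 183745155\right) - 133175 = 181747970 - 133175 = 181614795$)
$\frac{1}{\left(429855 + j{\left(1664 \right)}\right) + E} = \frac{1}{\left(429855 + 159\right) + 181614795} = \frac{1}{430014 + 181614795} = \frac{1}{182044809}$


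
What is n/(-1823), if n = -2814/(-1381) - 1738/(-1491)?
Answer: -6595852/3753686433 ≈ -0.0017572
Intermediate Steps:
n = 6595852/2059071 (n = -2814*(-1/1381) - 1738*(-1/1491) = 2814/1381 + 1738/1491 = 6595852/2059071 ≈ 3.2033)
n/(-1823) = (6595852/2059071)/(-1823) = (6595852/2059071)*(-1/1823) = -6595852/3753686433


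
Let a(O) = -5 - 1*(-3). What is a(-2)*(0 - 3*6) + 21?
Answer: 57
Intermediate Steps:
a(O) = -2 (a(O) = -5 + 3 = -2)
a(-2)*(0 - 3*6) + 21 = -2*(0 - 3*6) + 21 = -2*(0 - 18) + 21 = -2*(-18) + 21 = 36 + 21 = 57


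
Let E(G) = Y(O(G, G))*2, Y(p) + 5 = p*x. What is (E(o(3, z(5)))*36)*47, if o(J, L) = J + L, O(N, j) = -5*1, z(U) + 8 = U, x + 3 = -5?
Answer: 118440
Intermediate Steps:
x = -8 (x = -3 - 5 = -8)
z(U) = -8 + U
O(N, j) = -5
Y(p) = -5 - 8*p (Y(p) = -5 + p*(-8) = -5 - 8*p)
E(G) = 70 (E(G) = (-5 - 8*(-5))*2 = (-5 + 40)*2 = 35*2 = 70)
(E(o(3, z(5)))*36)*47 = (70*36)*47 = 2520*47 = 118440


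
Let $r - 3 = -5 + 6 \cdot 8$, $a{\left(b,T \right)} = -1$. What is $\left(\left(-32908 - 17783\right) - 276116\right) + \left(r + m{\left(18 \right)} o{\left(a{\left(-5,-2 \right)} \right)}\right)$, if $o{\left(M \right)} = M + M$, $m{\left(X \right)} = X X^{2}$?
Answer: $-338425$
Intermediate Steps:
$m{\left(X \right)} = X^{3}$
$o{\left(M \right)} = 2 M$
$r = 46$ ($r = 3 + \left(-5 + 6 \cdot 8\right) = 3 + \left(-5 + 48\right) = 3 + 43 = 46$)
$\left(\left(-32908 - 17783\right) - 276116\right) + \left(r + m{\left(18 \right)} o{\left(a{\left(-5,-2 \right)} \right)}\right) = \left(\left(-32908 - 17783\right) - 276116\right) + \left(46 + 18^{3} \cdot 2 \left(-1\right)\right) = \left(-50691 - 276116\right) + \left(46 + 5832 \left(-2\right)\right) = -326807 + \left(46 - 11664\right) = -326807 - 11618 = -338425$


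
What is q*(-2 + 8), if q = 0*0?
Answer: 0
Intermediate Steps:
q = 0
q*(-2 + 8) = 0*(-2 + 8) = 0*6 = 0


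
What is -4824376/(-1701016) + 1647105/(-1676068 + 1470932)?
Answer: -226512345443/43617452272 ≈ -5.1932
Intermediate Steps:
-4824376/(-1701016) + 1647105/(-1676068 + 1470932) = -4824376*(-1/1701016) + 1647105/(-205136) = 603047/212627 + 1647105*(-1/205136) = 603047/212627 - 1647105/205136 = -226512345443/43617452272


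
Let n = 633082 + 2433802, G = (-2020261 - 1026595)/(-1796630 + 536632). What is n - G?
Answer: 1932132329688/629999 ≈ 3.0669e+6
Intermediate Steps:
G = 1523428/629999 (G = -3046856/(-1259998) = -3046856*(-1/1259998) = 1523428/629999 ≈ 2.4181)
n = 3066884
n - G = 3066884 - 1*1523428/629999 = 3066884 - 1523428/629999 = 1932132329688/629999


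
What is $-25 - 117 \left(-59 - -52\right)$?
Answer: $794$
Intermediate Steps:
$-25 - 117 \left(-59 - -52\right) = -25 - 117 \left(-59 + 52\right) = -25 - -819 = -25 + 819 = 794$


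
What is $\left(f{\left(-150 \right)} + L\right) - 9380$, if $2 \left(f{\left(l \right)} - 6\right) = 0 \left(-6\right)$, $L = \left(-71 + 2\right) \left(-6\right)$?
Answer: $-8960$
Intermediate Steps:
$L = 414$ ($L = \left(-69\right) \left(-6\right) = 414$)
$f{\left(l \right)} = 6$ ($f{\left(l \right)} = 6 + \frac{0 \left(-6\right)}{2} = 6 + \frac{1}{2} \cdot 0 = 6 + 0 = 6$)
$\left(f{\left(-150 \right)} + L\right) - 9380 = \left(6 + 414\right) - 9380 = 420 - 9380 = -8960$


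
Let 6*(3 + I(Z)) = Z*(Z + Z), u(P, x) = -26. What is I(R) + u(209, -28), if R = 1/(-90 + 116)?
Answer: -58811/2028 ≈ -29.000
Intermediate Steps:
R = 1/26 ≈ 0.038462
I(Z) = -3 + Z**2/3 (I(Z) = -3 + (Z*(Z + Z))/6 = -3 + (Z*(2*Z))/6 = -3 + (2*Z**2)/6 = -3 + Z**2/3)
I(R) + u(209, -28) = (-3 + (1/26)**2/3) - 26 = (-3 + (1/3)*(1/676)) - 26 = (-3 + 1/2028) - 26 = -6083/2028 - 26 = -58811/2028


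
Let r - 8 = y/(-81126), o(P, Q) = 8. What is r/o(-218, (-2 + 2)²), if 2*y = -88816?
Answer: 86677/81126 ≈ 1.0684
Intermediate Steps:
y = -44408 (y = (½)*(-88816) = -44408)
r = 346708/40563 (r = 8 - 44408/(-81126) = 8 - 44408*(-1/81126) = 8 + 22204/40563 = 346708/40563 ≈ 8.5474)
r/o(-218, (-2 + 2)²) = (346708/40563)/8 = (346708/40563)*(⅛) = 86677/81126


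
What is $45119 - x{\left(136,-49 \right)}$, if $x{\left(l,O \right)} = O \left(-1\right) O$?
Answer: $47520$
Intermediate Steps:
$x{\left(l,O \right)} = - O^{2}$ ($x{\left(l,O \right)} = - O O = - O^{2}$)
$45119 - x{\left(136,-49 \right)} = 45119 - - \left(-49\right)^{2} = 45119 - \left(-1\right) 2401 = 45119 - -2401 = 45119 + 2401 = 47520$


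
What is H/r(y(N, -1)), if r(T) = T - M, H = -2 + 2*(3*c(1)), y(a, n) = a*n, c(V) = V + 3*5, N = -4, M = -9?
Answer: 94/13 ≈ 7.2308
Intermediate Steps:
c(V) = 15 + V (c(V) = V + 15 = 15 + V)
H = 94 (H = -2 + 2*(3*(15 + 1)) = -2 + 2*(3*16) = -2 + 2*48 = -2 + 96 = 94)
r(T) = 9 + T (r(T) = T - 1*(-9) = T + 9 = 9 + T)
H/r(y(N, -1)) = 94/(9 - 4*(-1)) = 94/(9 + 4) = 94/13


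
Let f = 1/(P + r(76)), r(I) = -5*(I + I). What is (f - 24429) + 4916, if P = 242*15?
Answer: -56002309/2870 ≈ -19513.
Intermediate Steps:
P = 3630
r(I) = -10*I
f = 1/2870 (f = 1/(3630 - 10*76) = 1/(3630 - 760) = 1/2870 ≈ 0.00034843)
(f - 24429) + 4916 = (1/2870 - 24429) + 4916 = -70111229/2870 + 4916 = -56002309/2870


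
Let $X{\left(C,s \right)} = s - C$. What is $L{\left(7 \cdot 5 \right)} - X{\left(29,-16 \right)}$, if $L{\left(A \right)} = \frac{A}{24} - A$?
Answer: $\frac{275}{24} \approx 11.458$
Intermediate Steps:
$L{\left(A \right)} = - \frac{23 A}{24}$ ($L{\left(A \right)} = A \frac{1}{24} - A = \frac{A}{24} - A = - \frac{23 A}{24}$)
$L{\left(7 \cdot 5 \right)} - X{\left(29,-16 \right)} = - \frac{23 \cdot 7 \cdot 5}{24} - \left(-16 - 29\right) = \left(- \frac{23}{24}\right) 35 - \left(-16 - 29\right) = - \frac{805}{24} - -45 = - \frac{805}{24} + 45 = \frac{275}{24}$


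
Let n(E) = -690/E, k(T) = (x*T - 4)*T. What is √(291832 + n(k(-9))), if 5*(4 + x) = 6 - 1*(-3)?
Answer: √16392184158/237 ≈ 540.22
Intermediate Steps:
x = -11/5 (x = -4 + (6 - 1*(-3))/5 = -4 + (6 + 3)/5 = -4 + (⅕)*9 = -4 + 9/5 = -11/5 ≈ -2.2000)
k(T) = T*(-4 - 11*T/5) (k(T) = (-11*T/5 - 4)*T = (-4 - 11*T/5)*T = T*(-4 - 11*T/5))
√(291832 + n(k(-9))) = √(291832 - 690*(-5/(9*(-20 - 11*(-9))))) = √(291832 - 690*(-5/(9*(-20 + 99)))) = √(291832 - 690/((⅕)*(-9)*79)) = √(291832 - 690/(-711/5)) = √(291832 - 690*(-5/711)) = √(291832 + 1150/237) = √(69165334/237) = √16392184158/237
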